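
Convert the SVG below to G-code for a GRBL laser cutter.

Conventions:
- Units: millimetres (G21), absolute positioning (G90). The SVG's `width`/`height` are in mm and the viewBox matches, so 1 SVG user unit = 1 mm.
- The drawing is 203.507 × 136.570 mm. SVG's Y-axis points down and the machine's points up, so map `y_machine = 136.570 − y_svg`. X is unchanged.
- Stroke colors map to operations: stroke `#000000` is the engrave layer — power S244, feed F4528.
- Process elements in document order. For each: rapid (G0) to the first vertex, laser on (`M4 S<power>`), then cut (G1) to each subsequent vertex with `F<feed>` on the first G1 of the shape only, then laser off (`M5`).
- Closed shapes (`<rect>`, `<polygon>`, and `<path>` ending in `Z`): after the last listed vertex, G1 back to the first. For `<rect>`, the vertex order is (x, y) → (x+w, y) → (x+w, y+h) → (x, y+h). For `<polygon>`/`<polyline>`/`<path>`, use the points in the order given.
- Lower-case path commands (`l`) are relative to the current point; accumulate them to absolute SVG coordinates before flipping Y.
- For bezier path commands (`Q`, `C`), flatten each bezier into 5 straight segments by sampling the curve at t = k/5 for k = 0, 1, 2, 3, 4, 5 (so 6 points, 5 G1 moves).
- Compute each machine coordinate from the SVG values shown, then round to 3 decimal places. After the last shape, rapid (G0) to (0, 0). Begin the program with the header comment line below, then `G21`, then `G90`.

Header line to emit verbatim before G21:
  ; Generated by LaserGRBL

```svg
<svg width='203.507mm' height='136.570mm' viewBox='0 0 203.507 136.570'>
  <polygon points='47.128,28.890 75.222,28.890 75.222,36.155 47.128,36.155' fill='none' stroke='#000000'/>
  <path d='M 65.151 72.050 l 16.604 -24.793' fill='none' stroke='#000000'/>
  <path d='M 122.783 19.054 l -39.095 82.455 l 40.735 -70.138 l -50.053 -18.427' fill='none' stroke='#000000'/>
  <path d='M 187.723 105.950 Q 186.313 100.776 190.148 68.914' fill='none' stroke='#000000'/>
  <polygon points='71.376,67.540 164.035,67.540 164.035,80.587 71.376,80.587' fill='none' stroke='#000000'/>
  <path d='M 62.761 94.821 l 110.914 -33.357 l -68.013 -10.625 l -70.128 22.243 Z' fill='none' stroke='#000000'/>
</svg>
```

1 u = 1 mm; y_m = 136.570 − y.

[1] `<polygon>` rectangle, #000000→engrave S244 F4528: (47.128,107.680) → (75.222,107.680) → (75.222,100.415) → (47.128,100.415) → (47.128,107.680) (closed)

[2] `<path>` line segment, #000000→engrave S244 F4528: (65.151,64.520) → (81.755,89.313)

[3] `<path>` open polyline, #000000→engrave S244 F4528: (122.783,117.516) → (83.688,35.061) → (124.423,105.199) → (74.370,123.626)

[4] `<path>` quadratic bezier, #000000→engrave S244 F4528: (187.723,30.620) → (187.369,33.757) → (187.434,39.029) → (187.919,46.436) → (188.824,55.979) → (190.148,67.656)

[5] `<polygon>` rectangle, #000000→engrave S244 F4528: (71.376,69.030) → (164.035,69.030) → (164.035,55.983) → (71.376,55.983) → (71.376,69.030) (closed)

[6] `<path>` closed polygon, #000000→engrave S244 F4528: (62.761,41.749) → (173.675,75.106) → (105.662,85.731) → (35.534,63.488) → (62.761,41.749) (closed)

; Generated by LaserGRBL
G21
G90
G0 X47.128 Y107.680
M4 S244
G1 X75.222 Y107.680 F4528
G1 X75.222 Y100.415
G1 X47.128 Y100.415
G1 X47.128 Y107.680
M5
G0 X65.151 Y64.520
M4 S244
G1 X81.755 Y89.313 F4528
M5
G0 X122.783 Y117.516
M4 S244
G1 X83.688 Y35.061 F4528
G1 X124.423 Y105.199
G1 X74.370 Y123.626
M5
G0 X187.723 Y30.620
M4 S244
G1 X187.369 Y33.757 F4528
G1 X187.434 Y39.029
G1 X187.919 Y46.436
G1 X188.824 Y55.979
G1 X190.148 Y67.656
M5
G0 X71.376 Y69.030
M4 S244
G1 X164.035 Y69.030 F4528
G1 X164.035 Y55.983
G1 X71.376 Y55.983
G1 X71.376 Y69.030
M5
G0 X62.761 Y41.749
M4 S244
G1 X173.675 Y75.106 F4528
G1 X105.662 Y85.731
G1 X35.534 Y63.488
G1 X62.761 Y41.749
M5
G0 X0.000 Y0.000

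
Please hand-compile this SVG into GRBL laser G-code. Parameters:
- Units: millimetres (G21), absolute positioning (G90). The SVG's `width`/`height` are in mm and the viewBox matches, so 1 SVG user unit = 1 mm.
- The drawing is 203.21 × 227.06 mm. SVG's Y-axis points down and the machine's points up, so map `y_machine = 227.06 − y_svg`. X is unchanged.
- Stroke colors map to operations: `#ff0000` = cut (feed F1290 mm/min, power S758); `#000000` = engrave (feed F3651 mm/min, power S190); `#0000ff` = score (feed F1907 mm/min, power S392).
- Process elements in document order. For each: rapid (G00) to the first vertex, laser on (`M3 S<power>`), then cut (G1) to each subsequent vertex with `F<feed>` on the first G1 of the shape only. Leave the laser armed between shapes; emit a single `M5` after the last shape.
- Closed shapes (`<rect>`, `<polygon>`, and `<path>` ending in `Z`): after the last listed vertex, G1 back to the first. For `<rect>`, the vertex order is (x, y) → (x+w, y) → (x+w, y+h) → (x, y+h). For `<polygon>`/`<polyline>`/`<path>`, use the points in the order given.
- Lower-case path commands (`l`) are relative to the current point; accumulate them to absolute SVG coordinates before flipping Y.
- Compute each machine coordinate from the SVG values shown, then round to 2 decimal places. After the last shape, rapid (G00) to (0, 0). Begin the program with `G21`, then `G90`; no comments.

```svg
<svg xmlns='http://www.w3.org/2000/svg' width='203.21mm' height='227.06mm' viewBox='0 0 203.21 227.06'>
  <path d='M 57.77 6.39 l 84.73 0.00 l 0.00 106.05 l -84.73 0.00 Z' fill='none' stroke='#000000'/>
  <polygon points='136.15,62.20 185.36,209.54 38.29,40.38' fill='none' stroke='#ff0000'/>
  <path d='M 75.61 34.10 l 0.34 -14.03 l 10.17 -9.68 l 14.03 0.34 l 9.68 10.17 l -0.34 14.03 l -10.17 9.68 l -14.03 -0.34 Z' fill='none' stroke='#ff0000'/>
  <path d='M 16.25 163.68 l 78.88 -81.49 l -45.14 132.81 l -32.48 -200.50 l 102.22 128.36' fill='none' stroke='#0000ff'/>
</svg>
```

G21
G90
G00 X57.77 Y220.67
M3 S190
G1 X142.50 Y220.67 F3651
G1 X142.50 Y114.62
G1 X57.77 Y114.62
G1 X57.77 Y220.67
G00 X136.15 Y164.86
M3 S758
G1 X185.36 Y17.52 F1290
G1 X38.29 Y186.68
G1 X136.15 Y164.86
G00 X75.61 Y192.96
M3 S758
G1 X75.95 Y206.99 F1290
G1 X86.12 Y216.67
G1 X100.15 Y216.33
G1 X109.83 Y206.16
G1 X109.49 Y192.13
G1 X99.32 Y182.45
G1 X85.29 Y182.79
G1 X75.61 Y192.96
G00 X16.25 Y63.38
M3 S392
G1 X95.13 Y144.87 F1907
G1 X49.99 Y12.06
G1 X17.51 Y212.56
G1 X119.73 Y84.20
M5
G00 X0.00 Y0.00

Since the viewBox matches the mm dimensions, user units are millimetres directly. The only transform is the Y-flip y_m = 227.06 − y_svg.

Shape 1 is a rectangle drawn with `<path>`. Its stroke #000000 means engrave at S190, F3651. After flipping Y the toolpath is (57.77,220.67) → (142.50,220.67) → (142.50,114.62) → (57.77,114.62) → (57.77,220.67), returning to the start.

Shape 2 is a closed polygon drawn with `<polygon>`. Its stroke #ff0000 means cut at S758, F1290. After flipping Y the toolpath is (136.15,164.86) → (185.36,17.52) → (38.29,186.68) → (136.15,164.86), returning to the start.

Shape 3 is a regular polygon drawn with `<path>`. Its stroke #ff0000 means cut at S758, F1290. After flipping Y the toolpath is (75.61,192.96) → (75.95,206.99) → (86.12,216.67) → (100.15,216.33) → (109.83,206.16) → (109.49,192.13) → (99.32,182.45) → (85.29,182.79) → (75.61,192.96), returning to the start.

Shape 4 is a open polyline drawn with `<path>`. Its stroke #0000ff means score at S392, F1907. After flipping Y the toolpath is (16.25,63.38) → (95.13,144.87) → (49.99,12.06) → (17.51,212.56) → (119.73,84.20).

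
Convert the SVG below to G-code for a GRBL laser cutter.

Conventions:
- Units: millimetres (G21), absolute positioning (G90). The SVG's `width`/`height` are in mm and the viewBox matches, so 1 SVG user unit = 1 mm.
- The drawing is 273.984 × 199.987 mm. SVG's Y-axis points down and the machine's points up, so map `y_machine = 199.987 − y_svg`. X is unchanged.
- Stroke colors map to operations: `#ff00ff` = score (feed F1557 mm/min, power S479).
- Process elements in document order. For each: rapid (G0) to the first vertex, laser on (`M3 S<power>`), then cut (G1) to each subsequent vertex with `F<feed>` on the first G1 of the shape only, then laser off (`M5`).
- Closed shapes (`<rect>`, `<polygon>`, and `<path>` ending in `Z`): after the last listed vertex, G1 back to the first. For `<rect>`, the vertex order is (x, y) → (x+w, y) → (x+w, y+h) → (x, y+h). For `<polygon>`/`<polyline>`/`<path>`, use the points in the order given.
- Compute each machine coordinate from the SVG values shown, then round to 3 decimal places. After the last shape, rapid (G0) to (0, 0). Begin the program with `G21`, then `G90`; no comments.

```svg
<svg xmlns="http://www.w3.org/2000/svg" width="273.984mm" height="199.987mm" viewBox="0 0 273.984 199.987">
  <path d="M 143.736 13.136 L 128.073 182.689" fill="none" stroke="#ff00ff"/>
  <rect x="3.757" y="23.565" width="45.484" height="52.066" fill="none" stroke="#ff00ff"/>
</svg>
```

1 u = 1 mm; y_m = 199.987 − y.

[1] `<path>` line segment, #ff00ff→score S479 F1557: (143.736,186.851) → (128.073,17.298)

[2] `<rect>` rectangle, #ff00ff→score S479 F1557: (3.757,176.422) → (49.241,176.422) → (49.241,124.356) → (3.757,124.356) → (3.757,176.422) (closed)

G21
G90
G0 X143.736 Y186.851
M3 S479
G1 X128.073 Y17.298 F1557
M5
G0 X3.757 Y176.422
M3 S479
G1 X49.241 Y176.422 F1557
G1 X49.241 Y124.356
G1 X3.757 Y124.356
G1 X3.757 Y176.422
M5
G0 X0.000 Y0.000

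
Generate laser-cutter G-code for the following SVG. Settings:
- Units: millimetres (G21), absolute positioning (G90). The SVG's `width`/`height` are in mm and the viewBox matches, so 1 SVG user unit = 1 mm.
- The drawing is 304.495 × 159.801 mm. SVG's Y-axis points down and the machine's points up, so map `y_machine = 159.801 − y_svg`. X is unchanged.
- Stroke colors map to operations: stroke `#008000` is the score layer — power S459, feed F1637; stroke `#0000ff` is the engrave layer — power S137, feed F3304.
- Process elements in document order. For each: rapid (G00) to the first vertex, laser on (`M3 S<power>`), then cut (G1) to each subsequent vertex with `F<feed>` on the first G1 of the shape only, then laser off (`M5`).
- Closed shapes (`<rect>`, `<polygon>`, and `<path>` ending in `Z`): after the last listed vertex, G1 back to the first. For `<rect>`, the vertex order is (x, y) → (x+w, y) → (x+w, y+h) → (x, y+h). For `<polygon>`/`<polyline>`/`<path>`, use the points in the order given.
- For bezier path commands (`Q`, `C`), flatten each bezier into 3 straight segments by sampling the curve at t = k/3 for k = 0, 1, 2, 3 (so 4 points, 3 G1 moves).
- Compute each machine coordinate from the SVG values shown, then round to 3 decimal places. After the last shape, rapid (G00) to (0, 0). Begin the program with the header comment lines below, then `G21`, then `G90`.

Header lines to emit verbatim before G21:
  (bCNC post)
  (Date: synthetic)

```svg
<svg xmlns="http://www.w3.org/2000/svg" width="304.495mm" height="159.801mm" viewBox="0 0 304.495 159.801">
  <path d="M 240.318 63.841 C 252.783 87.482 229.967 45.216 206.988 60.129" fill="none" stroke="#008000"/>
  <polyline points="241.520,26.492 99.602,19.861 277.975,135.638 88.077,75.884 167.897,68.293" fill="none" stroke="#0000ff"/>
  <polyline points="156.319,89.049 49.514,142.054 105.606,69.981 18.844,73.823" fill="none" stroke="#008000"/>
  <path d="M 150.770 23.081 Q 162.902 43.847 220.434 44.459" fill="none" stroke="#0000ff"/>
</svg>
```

(bCNC post)
(Date: synthetic)
G21
G90
G00 X240.318 Y95.960
M3 S459
G1 X242.323 Y89.729 F1637
G1 X228.612 Y100.084
G1 X206.988 Y99.672
M5
G00 X241.520 Y133.309
M3 S137
G1 X99.602 Y139.940 F3304
G1 X277.975 Y24.163
G1 X88.077 Y83.917
G1 X167.897 Y91.508
M5
G00 X156.319 Y70.752
M3 S459
G1 X49.514 Y17.747 F1637
G1 X105.606 Y89.820
G1 X18.844 Y85.978
M5
G00 X150.770 Y136.720
M3 S137
G1 X163.902 Y125.115 F3304
G1 X187.124 Y117.989
G1 X220.434 Y115.342
M5
G00 X0.000 Y0.000

1 u = 1 mm; y_m = 159.801 − y.

[1] `<path>` cubic bezier, #008000→score S459 F1637: (240.318,95.960) → (242.323,89.729) → (228.612,100.084) → (206.988,99.672)

[2] `<polyline>` open polyline, #0000ff→engrave S137 F3304: (241.520,133.309) → (99.602,139.940) → (277.975,24.163) → (88.077,83.917) → (167.897,91.508)

[3] `<polyline>` open polyline, #008000→score S459 F1637: (156.319,70.752) → (49.514,17.747) → (105.606,89.820) → (18.844,85.978)

[4] `<path>` quadratic bezier, #0000ff→engrave S137 F3304: (150.770,136.720) → (163.902,125.115) → (187.124,117.989) → (220.434,115.342)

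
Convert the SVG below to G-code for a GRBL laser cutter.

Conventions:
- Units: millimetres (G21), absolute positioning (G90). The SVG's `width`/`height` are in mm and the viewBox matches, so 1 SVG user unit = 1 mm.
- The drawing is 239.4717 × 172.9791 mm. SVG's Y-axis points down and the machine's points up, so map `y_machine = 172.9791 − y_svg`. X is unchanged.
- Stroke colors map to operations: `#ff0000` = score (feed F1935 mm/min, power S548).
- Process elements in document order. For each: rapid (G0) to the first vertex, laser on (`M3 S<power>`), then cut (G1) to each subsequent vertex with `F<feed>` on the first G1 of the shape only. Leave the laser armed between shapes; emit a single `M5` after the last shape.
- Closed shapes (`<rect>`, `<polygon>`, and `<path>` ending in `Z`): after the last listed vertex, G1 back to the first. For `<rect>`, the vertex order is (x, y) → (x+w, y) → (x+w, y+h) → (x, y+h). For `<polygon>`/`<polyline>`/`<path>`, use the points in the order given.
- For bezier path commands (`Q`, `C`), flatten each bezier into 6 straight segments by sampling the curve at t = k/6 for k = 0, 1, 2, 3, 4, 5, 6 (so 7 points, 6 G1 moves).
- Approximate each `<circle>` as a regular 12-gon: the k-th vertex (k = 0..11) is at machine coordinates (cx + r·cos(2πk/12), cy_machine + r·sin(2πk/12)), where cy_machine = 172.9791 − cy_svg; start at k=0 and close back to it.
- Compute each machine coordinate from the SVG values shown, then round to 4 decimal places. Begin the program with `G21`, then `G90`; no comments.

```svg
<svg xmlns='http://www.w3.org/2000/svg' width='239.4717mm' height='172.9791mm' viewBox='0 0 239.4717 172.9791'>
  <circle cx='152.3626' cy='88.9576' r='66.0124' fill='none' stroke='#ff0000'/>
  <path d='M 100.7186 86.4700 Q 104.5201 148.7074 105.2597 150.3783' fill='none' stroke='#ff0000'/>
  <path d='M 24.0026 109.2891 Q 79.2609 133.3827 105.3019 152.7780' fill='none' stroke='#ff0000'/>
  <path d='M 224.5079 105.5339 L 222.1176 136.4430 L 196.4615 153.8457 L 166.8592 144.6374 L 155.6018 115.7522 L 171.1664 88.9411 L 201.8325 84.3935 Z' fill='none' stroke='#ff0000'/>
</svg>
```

G21
G90
G0 X218.3750 Y84.0215
M3 S548
G1 X209.5310 Y117.0277 F1935
G1 X185.3688 Y141.1899
G1 X152.3626 Y150.0339
G1 X119.3564 Y141.1899
G1 X95.1942 Y117.0277
G1 X86.3502 Y84.0215
G1 X95.1942 Y51.0153
G1 X119.3564 Y26.8531
G1 X152.3626 Y18.0091
G1 X185.3688 Y26.8531
G1 X209.5310 Y51.0153
G1 X218.3750 Y84.0215
G0 X100.7186 Y86.5091
M3 S548
G1 X101.9007 Y67.4457 F1935
G1 X102.9127 Y51.7471
G1 X103.7546 Y39.4133
G1 X104.4264 Y30.4443
G1 X104.9281 Y24.8402
G1 X105.2597 Y22.6008
G0 X24.0026 Y63.6900
M3 S548
G1 X41.6104 Y55.7893 F1935
G1 X57.5951 Y48.1496
G1 X71.9566 Y40.7710
G1 X84.6949 Y33.6533
G1 X95.8100 Y26.7967
G1 X105.3019 Y20.2011
G0 X224.5079 Y67.4452
M3 S548
G1 X222.1176 Y36.5361 F1935
G1 X196.4615 Y19.1334
G1 X166.8592 Y28.3417
G1 X155.6018 Y57.2269
G1 X171.1664 Y84.0380
G1 X201.8325 Y88.5856
G1 X224.5079 Y67.4452
M5

1 u = 1 mm; y_m = 172.9791 − y.

[1] `<circle>` circle, #ff0000→score S548 F1935: (218.3750,84.0215) → (209.5310,117.0277) → (185.3688,141.1899) → (152.3626,150.0339) → (119.3564,141.1899) → (95.1942,117.0277) → (86.3502,84.0215) → (95.1942,51.0153) → (119.3564,26.8531) → (152.3626,18.0091) → (185.3688,26.8531) → (209.5310,51.0153) → (218.3750,84.0215) (closed)

[2] `<path>` quadratic bezier, #ff0000→score S548 F1935: (100.7186,86.5091) → (101.9007,67.4457) → (102.9127,51.7471) → (103.7546,39.4133) → (104.4264,30.4443) → (104.9281,24.8402) → (105.2597,22.6008)

[3] `<path>` quadratic bezier, #ff0000→score S548 F1935: (24.0026,63.6900) → (41.6104,55.7893) → (57.5951,48.1496) → (71.9566,40.7710) → (84.6949,33.6533) → (95.8100,26.7967) → (105.3019,20.2011)

[4] `<path>` regular polygon, #ff0000→score S548 F1935: (224.5079,67.4452) → (222.1176,36.5361) → (196.4615,19.1334) → (166.8592,28.3417) → (155.6018,57.2269) → (171.1664,84.0380) → (201.8325,88.5856) → (224.5079,67.4452) (closed)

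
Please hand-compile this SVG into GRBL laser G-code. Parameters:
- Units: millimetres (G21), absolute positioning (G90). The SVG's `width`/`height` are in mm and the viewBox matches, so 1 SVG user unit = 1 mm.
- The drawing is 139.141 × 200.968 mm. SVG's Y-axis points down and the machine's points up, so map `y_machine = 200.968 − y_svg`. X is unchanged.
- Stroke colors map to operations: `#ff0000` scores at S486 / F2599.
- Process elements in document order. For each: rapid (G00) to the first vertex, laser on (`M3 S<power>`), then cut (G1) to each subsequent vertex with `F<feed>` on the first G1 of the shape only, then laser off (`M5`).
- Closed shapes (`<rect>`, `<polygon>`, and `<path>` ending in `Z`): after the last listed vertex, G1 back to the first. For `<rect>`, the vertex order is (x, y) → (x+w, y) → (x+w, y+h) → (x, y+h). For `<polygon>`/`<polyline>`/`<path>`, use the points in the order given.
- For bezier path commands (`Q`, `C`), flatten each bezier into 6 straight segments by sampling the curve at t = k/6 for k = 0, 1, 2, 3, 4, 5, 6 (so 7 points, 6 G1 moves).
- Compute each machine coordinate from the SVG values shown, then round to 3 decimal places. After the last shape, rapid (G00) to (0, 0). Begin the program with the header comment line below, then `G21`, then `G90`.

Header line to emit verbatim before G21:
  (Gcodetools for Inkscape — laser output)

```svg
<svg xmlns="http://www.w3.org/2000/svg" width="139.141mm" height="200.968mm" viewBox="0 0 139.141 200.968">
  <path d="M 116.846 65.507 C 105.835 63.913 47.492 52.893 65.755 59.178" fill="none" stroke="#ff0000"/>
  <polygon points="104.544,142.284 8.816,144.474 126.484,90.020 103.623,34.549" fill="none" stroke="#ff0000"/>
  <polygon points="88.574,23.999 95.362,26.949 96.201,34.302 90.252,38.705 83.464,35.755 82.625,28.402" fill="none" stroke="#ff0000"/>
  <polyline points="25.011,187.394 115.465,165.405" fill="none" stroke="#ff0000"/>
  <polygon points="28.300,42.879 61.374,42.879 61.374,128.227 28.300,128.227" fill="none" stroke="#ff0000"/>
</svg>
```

(Gcodetools for Inkscape — laser output)
G21
G90
G00 X116.846 Y135.461
M3 S486
G1 X107.970 Y136.920 F2599
G1 X94.648 Y139.207
G1 X80.323 Y141.580
G1 X68.437 Y143.297
G1 X62.434 Y143.614
G1 X65.755 Y141.790
M5
G00 X104.544 Y58.684
M3 S486
G1 X8.816 Y56.494 F2599
G1 X126.484 Y110.948
G1 X103.623 Y166.419
G1 X104.544 Y58.684
M5
G00 X88.574 Y176.969
M3 S486
G1 X95.362 Y174.019 F2599
G1 X96.201 Y166.666
G1 X90.252 Y162.263
G1 X83.464 Y165.213
G1 X82.625 Y172.566
G1 X88.574 Y176.969
M5
G00 X25.011 Y13.574
M3 S486
G1 X115.465 Y35.563 F2599
M5
G00 X28.300 Y158.089
M3 S486
G1 X61.374 Y158.089 F2599
G1 X61.374 Y72.741
G1 X28.300 Y72.741
G1 X28.300 Y158.089
M5
G00 X0.000 Y0.000

Since the viewBox matches the mm dimensions, user units are millimetres directly. The only transform is the Y-flip y_m = 200.968 − y_svg.

Shape 1 is a cubic bezier drawn with `<path>`. Its stroke #ff0000 means score at S486, F2599. After flipping Y the toolpath is (116.846,135.461) → (107.970,136.920) → (94.648,139.207) → (80.323,141.580) → (68.437,143.297) → (62.434,143.614) → (65.755,141.790).

Shape 2 is a closed polygon drawn with `<polygon>`. Its stroke #ff0000 means score at S486, F2599. After flipping Y the toolpath is (104.544,58.684) → (8.816,56.494) → (126.484,110.948) → (103.623,166.419) → (104.544,58.684), returning to the start.

Shape 3 is a regular polygon drawn with `<polygon>`. Its stroke #ff0000 means score at S486, F2599. After flipping Y the toolpath is (88.574,176.969) → (95.362,174.019) → (96.201,166.666) → (90.252,162.263) → (83.464,165.213) → (82.625,172.566) → (88.574,176.969), returning to the start.

Shape 4 is a line segment drawn with `<polyline>`. Its stroke #ff0000 means score at S486, F2599. After flipping Y the toolpath is (25.011,13.574) → (115.465,35.563).

Shape 5 is a rectangle drawn with `<polygon>`. Its stroke #ff0000 means score at S486, F2599. After flipping Y the toolpath is (28.300,158.089) → (61.374,158.089) → (61.374,72.741) → (28.300,72.741) → (28.300,158.089), returning to the start.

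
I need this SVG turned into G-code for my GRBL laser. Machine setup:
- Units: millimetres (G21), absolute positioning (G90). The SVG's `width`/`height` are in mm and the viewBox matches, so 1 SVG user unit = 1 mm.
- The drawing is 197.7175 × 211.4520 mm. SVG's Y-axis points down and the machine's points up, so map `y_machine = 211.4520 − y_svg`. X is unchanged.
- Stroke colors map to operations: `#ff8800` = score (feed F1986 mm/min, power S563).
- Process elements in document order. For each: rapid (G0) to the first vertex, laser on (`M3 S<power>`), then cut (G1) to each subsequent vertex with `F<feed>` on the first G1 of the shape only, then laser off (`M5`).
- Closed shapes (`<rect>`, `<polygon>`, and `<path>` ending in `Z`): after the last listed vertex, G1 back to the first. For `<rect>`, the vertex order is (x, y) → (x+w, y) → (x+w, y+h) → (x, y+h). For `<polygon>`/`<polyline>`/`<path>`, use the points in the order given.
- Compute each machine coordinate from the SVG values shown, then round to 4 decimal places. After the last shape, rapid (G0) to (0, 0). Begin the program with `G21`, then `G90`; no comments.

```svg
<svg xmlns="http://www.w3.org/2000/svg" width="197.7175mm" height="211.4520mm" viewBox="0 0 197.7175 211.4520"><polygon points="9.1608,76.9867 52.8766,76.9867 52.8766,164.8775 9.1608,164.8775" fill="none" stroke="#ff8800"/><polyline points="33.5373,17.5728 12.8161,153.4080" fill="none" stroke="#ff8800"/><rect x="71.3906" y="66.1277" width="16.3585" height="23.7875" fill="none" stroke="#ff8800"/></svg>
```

1 u = 1 mm; y_m = 211.4520 − y.

[1] `<polygon>` rectangle, #ff8800→score S563 F1986: (9.1608,134.4653) → (52.8766,134.4653) → (52.8766,46.5745) → (9.1608,46.5745) → (9.1608,134.4653) (closed)

[2] `<polyline>` line segment, #ff8800→score S563 F1986: (33.5373,193.8792) → (12.8161,58.0440)

[3] `<rect>` rectangle, #ff8800→score S563 F1986: (71.3906,145.3243) → (87.7491,145.3243) → (87.7491,121.5368) → (71.3906,121.5368) → (71.3906,145.3243) (closed)

G21
G90
G0 X9.1608 Y134.4653
M3 S563
G1 X52.8766 Y134.4653 F1986
G1 X52.8766 Y46.5745
G1 X9.1608 Y46.5745
G1 X9.1608 Y134.4653
M5
G0 X33.5373 Y193.8792
M3 S563
G1 X12.8161 Y58.0440 F1986
M5
G0 X71.3906 Y145.3243
M3 S563
G1 X87.7491 Y145.3243 F1986
G1 X87.7491 Y121.5368
G1 X71.3906 Y121.5368
G1 X71.3906 Y145.3243
M5
G0 X0.0000 Y0.0000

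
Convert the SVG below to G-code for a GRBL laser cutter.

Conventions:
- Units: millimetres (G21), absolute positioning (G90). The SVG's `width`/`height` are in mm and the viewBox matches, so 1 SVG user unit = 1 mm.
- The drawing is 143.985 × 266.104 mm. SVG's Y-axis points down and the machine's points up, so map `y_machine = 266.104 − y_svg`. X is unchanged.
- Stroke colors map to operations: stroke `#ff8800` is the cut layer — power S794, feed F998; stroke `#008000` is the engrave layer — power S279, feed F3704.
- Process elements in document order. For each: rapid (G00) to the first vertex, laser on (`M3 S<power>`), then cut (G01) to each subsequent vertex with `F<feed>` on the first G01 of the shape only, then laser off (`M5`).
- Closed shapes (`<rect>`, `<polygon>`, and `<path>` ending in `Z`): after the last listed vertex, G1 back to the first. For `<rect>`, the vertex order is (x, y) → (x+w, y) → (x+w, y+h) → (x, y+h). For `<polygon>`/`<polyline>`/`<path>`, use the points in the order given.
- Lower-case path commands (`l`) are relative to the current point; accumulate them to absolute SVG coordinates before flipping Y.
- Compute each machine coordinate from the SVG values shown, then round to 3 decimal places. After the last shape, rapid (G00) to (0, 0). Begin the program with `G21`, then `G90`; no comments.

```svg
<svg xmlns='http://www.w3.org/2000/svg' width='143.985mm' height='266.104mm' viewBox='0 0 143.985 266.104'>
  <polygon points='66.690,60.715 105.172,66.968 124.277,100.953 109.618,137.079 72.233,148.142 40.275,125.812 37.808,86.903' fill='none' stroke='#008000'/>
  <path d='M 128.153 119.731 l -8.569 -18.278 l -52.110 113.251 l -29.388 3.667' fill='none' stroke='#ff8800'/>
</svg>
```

Since the viewBox matches the mm dimensions, user units are millimetres directly. The only transform is the Y-flip y_m = 266.104 − y_svg.

Shape 1 is a regular polygon drawn with `<polygon>`. Its stroke #008000 means engrave at S279, F3704. After flipping Y the toolpath is (66.690,205.389) → (105.172,199.136) → (124.277,165.151) → (109.618,129.025) → (72.233,117.962) → (40.275,140.292) → (37.808,179.201) → (66.690,205.389), returning to the start.

Shape 2 is a open polyline drawn with `<path>`. Its stroke #ff8800 means cut at S794, F998. After flipping Y the toolpath is (128.153,146.373) → (119.584,164.651) → (67.474,51.400) → (38.086,47.733).

G21
G90
G00 X66.690 Y205.389
M3 S279
G01 X105.172 Y199.136 F3704
G01 X124.277 Y165.151
G01 X109.618 Y129.025
G01 X72.233 Y117.962
G01 X40.275 Y140.292
G01 X37.808 Y179.201
G01 X66.690 Y205.389
M5
G00 X128.153 Y146.373
M3 S794
G01 X119.584 Y164.651 F998
G01 X67.474 Y51.400
G01 X38.086 Y47.733
M5
G00 X0.000 Y0.000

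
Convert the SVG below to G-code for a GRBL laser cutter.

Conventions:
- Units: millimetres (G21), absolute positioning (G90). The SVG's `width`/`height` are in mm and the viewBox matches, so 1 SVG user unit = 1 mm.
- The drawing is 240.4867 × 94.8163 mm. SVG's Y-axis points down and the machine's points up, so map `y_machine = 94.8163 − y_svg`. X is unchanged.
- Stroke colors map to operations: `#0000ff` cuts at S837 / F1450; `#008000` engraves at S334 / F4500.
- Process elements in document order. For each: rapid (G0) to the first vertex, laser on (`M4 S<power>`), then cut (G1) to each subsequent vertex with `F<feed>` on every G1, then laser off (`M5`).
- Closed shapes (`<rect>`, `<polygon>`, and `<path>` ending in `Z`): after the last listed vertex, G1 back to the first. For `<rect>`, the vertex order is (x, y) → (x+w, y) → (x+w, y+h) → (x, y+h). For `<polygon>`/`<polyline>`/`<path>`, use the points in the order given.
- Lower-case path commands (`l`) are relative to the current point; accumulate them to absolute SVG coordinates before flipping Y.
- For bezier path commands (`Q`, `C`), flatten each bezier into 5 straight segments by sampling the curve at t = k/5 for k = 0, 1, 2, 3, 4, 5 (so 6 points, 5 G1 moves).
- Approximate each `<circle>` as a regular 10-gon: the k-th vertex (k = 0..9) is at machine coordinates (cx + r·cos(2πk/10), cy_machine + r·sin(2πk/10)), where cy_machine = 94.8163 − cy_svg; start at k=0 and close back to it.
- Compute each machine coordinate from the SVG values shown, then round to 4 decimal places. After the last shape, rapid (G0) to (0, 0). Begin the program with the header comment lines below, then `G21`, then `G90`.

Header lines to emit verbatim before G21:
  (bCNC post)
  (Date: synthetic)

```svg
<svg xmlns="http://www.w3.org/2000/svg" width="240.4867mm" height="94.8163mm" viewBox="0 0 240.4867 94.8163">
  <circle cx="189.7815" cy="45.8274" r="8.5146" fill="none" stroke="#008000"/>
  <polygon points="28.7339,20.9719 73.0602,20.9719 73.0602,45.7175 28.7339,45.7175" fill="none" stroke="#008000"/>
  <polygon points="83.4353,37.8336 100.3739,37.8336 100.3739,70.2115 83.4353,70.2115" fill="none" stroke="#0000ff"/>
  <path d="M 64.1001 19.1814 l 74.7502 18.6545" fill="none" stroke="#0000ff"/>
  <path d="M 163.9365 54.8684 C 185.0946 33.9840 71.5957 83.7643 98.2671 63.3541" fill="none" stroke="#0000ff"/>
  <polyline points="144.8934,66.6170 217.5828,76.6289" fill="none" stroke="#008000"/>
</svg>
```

(bCNC post)
(Date: synthetic)
G21
G90
G0 X198.2961 Y48.9889
M4 S334
G1 X196.6700 Y53.9937 F4500
G1 X192.4127 Y57.0868 F4500
G1 X187.1503 Y57.0868 F4500
G1 X182.8930 Y53.9937 F4500
G1 X181.2669 Y48.9889 F4500
G1 X182.8930 Y43.9841 F4500
G1 X187.1503 Y40.8910 F4500
G1 X192.4127 Y40.8910 F4500
G1 X196.6700 Y43.9841 F4500
G1 X198.2961 Y48.9889 F4500
M5
G0 X28.7339 Y73.8444
M4 S334
G1 X73.0602 Y73.8444 F4500
G1 X73.0602 Y49.0988 F4500
G1 X28.7339 Y49.0988 F4500
G1 X28.7339 Y73.8444 F4500
M5
G0 X83.4353 Y56.9827
M4 S837
G1 X100.3739 Y56.9827 F1450
G1 X100.3739 Y24.6048 F1450
G1 X83.4353 Y24.6048 F1450
G1 X83.4353 Y56.9827 F1450
M5
G0 X64.1001 Y75.6349
M4 S837
G1 X138.8503 Y56.9804 F1450
M5
G0 X163.9365 Y39.9479
M4 S837
G1 X162.6711 Y45.1256 F1450
G1 X142.2798 Y40.1049 F1450
G1 X115.9542 Y31.6467 F1450
G1 X96.8861 Y26.5121 F1450
G1 X98.2671 Y31.4622 F1450
M5
G0 X144.8934 Y28.1993
M4 S334
G1 X217.5828 Y18.1874 F4500
M5
G0 X0.0000 Y0.0000

viewBox `0 0 240.4867 94.8163` with mm width/height → 1 unit = 1 mm. Flip: y_m = 94.8163 − y_svg.

**Shape 1** — `<circle>` circle, stroke `#008000` → engrave (S334, F4500). Machine vertices: (198.2961,48.9889) → (196.6700,53.9937) → (192.4127,57.0868) → (187.1503,57.0868) → (182.8930,53.9937) → (181.2669,48.9889) → (182.8930,43.9841) → (187.1503,40.8910) → (192.4127,40.8910) → (196.6700,43.9841) → (198.2961,48.9889). Closed: final G1 returns to the first vertex.

**Shape 2** — `<polygon>` rectangle, stroke `#008000` → engrave (S334, F4500). Machine vertices: (28.7339,73.8444) → (73.0602,73.8444) → (73.0602,49.0988) → (28.7339,49.0988) → (28.7339,73.8444). Closed: final G1 returns to the first vertex.

**Shape 3** — `<polygon>` rectangle, stroke `#0000ff` → cut (S837, F1450). Machine vertices: (83.4353,56.9827) → (100.3739,56.9827) → (100.3739,24.6048) → (83.4353,24.6048) → (83.4353,56.9827). Closed: final G1 returns to the first vertex.

**Shape 4** — `<path>` line segment, stroke `#0000ff` → cut (S837, F1450). Machine vertices: (64.1001,75.6349) → (138.8503,56.9804). Open path.

**Shape 5** — `<path>` cubic bezier, stroke `#0000ff` → cut (S837, F1450). Control points (SVG): P0=(163.9365,54.8684), P1=(185.0946,33.9840), P2=(71.5957,83.7643), P3=(98.2671,63.3541); sampled at t=k/5. Machine vertices: (163.9365,39.9479) → (162.6711,45.1256) → (142.2798,40.1049) → (115.9542,31.6467) → (96.8861,26.5121) → (98.2671,31.4622). Open path.

**Shape 6** — `<polyline>` line segment, stroke `#008000` → engrave (S334, F4500). Machine vertices: (144.8934,28.1993) → (217.5828,18.1874). Open path.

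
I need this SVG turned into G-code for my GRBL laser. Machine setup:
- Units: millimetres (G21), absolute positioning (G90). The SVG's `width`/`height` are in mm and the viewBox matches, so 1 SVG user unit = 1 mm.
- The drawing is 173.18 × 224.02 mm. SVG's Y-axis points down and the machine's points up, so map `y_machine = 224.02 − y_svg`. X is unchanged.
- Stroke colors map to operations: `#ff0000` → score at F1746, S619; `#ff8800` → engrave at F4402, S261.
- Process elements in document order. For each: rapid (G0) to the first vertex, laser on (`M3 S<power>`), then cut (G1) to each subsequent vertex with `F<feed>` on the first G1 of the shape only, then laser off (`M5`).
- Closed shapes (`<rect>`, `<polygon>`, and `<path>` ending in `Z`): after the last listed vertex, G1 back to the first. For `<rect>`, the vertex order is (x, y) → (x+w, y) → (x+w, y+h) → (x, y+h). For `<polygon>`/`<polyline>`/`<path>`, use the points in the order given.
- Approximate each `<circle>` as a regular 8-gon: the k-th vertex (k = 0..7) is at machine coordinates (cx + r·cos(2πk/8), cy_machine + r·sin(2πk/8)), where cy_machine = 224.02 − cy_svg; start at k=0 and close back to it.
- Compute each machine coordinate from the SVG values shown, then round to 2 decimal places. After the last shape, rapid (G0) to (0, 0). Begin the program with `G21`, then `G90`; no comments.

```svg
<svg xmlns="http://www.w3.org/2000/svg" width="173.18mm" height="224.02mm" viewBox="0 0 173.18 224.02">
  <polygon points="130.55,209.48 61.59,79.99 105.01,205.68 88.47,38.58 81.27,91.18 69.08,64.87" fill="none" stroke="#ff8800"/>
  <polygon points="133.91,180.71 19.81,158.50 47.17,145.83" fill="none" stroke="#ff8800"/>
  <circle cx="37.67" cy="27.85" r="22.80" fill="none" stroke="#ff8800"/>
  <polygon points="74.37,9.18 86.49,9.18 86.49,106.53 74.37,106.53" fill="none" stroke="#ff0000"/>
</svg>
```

1 u = 1 mm; y_m = 224.02 − y.

[1] `<polygon>` closed polygon, #ff8800→engrave S261 F4402: (130.55,14.54) → (61.59,144.03) → (105.01,18.34) → (88.47,185.44) → (81.27,132.84) → (69.08,159.15) → (130.55,14.54) (closed)

[2] `<polygon>` closed polygon, #ff8800→engrave S261 F4402: (133.91,43.31) → (19.81,65.52) → (47.17,78.19) → (133.91,43.31) (closed)

[3] `<circle>` circle, #ff8800→engrave S261 F4402: (60.47,196.17) → (53.79,212.29) → (37.67,218.97) → (21.55,212.29) → (14.87,196.17) → (21.55,180.05) → (37.67,173.37) → (53.79,180.05) → (60.47,196.17) (closed)

[4] `<polygon>` rectangle, #ff0000→score S619 F1746: (74.37,214.84) → (86.49,214.84) → (86.49,117.49) → (74.37,117.49) → (74.37,214.84) (closed)

G21
G90
G0 X130.55 Y14.54
M3 S261
G1 X61.59 Y144.03 F4402
G1 X105.01 Y18.34
G1 X88.47 Y185.44
G1 X81.27 Y132.84
G1 X69.08 Y159.15
G1 X130.55 Y14.54
M5
G0 X133.91 Y43.31
M3 S261
G1 X19.81 Y65.52 F4402
G1 X47.17 Y78.19
G1 X133.91 Y43.31
M5
G0 X60.47 Y196.17
M3 S261
G1 X53.79 Y212.29 F4402
G1 X37.67 Y218.97
G1 X21.55 Y212.29
G1 X14.87 Y196.17
G1 X21.55 Y180.05
G1 X37.67 Y173.37
G1 X53.79 Y180.05
G1 X60.47 Y196.17
M5
G0 X74.37 Y214.84
M3 S619
G1 X86.49 Y214.84 F1746
G1 X86.49 Y117.49
G1 X74.37 Y117.49
G1 X74.37 Y214.84
M5
G0 X0.00 Y0.00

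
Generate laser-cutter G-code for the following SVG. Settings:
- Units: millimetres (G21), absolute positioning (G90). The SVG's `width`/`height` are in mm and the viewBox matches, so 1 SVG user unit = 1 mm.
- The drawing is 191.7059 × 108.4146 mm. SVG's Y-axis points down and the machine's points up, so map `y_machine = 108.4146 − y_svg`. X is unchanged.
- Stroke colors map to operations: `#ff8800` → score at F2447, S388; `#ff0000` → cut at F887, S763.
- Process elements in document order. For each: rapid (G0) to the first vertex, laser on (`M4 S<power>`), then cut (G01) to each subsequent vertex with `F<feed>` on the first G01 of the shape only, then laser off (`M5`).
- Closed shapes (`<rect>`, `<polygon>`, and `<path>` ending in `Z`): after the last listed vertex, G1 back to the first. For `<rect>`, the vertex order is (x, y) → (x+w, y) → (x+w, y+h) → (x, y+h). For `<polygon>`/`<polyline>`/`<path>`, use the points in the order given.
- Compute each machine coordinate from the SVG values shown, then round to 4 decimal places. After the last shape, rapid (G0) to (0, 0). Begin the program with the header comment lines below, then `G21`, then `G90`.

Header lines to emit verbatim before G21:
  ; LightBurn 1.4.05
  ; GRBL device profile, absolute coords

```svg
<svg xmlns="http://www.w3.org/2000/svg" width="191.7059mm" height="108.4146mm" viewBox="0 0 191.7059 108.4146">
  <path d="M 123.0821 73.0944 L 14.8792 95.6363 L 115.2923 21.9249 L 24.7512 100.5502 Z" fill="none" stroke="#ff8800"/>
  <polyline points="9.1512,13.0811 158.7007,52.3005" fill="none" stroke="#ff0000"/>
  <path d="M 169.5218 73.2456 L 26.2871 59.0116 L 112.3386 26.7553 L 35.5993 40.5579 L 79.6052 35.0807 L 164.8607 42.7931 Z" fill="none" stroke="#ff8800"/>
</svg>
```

; LightBurn 1.4.05
; GRBL device profile, absolute coords
G21
G90
G0 X123.0821 Y35.3202
M4 S388
G01 X14.8792 Y12.7783 F2447
G01 X115.2923 Y86.4897
G01 X24.7512 Y7.8644
G01 X123.0821 Y35.3202
M5
G0 X9.1512 Y95.3335
M4 S763
G01 X158.7007 Y56.1141 F887
M5
G0 X169.5218 Y35.1690
M4 S388
G01 X26.2871 Y49.4030 F2447
G01 X112.3386 Y81.6593
G01 X35.5993 Y67.8567
G01 X79.6052 Y73.3339
G01 X164.8607 Y65.6215
G01 X169.5218 Y35.1690
M5
G0 X0.0000 Y0.0000

Since the viewBox matches the mm dimensions, user units are millimetres directly. The only transform is the Y-flip y_m = 108.4146 − y_svg.

Shape 1 is a closed polygon drawn with `<path>`. Its stroke #ff8800 means score at S388, F2447. After flipping Y the toolpath is (123.0821,35.3202) → (14.8792,12.7783) → (115.2923,86.4897) → (24.7512,7.8644) → (123.0821,35.3202), returning to the start.

Shape 2 is a line segment drawn with `<polyline>`. Its stroke #ff0000 means cut at S763, F887. After flipping Y the toolpath is (9.1512,95.3335) → (158.7007,56.1141).

Shape 3 is a closed polygon drawn with `<path>`. Its stroke #ff8800 means score at S388, F2447. After flipping Y the toolpath is (169.5218,35.1690) → (26.2871,49.4030) → (112.3386,81.6593) → (35.5993,67.8567) → (79.6052,73.3339) → (164.8607,65.6215) → (169.5218,35.1690), returning to the start.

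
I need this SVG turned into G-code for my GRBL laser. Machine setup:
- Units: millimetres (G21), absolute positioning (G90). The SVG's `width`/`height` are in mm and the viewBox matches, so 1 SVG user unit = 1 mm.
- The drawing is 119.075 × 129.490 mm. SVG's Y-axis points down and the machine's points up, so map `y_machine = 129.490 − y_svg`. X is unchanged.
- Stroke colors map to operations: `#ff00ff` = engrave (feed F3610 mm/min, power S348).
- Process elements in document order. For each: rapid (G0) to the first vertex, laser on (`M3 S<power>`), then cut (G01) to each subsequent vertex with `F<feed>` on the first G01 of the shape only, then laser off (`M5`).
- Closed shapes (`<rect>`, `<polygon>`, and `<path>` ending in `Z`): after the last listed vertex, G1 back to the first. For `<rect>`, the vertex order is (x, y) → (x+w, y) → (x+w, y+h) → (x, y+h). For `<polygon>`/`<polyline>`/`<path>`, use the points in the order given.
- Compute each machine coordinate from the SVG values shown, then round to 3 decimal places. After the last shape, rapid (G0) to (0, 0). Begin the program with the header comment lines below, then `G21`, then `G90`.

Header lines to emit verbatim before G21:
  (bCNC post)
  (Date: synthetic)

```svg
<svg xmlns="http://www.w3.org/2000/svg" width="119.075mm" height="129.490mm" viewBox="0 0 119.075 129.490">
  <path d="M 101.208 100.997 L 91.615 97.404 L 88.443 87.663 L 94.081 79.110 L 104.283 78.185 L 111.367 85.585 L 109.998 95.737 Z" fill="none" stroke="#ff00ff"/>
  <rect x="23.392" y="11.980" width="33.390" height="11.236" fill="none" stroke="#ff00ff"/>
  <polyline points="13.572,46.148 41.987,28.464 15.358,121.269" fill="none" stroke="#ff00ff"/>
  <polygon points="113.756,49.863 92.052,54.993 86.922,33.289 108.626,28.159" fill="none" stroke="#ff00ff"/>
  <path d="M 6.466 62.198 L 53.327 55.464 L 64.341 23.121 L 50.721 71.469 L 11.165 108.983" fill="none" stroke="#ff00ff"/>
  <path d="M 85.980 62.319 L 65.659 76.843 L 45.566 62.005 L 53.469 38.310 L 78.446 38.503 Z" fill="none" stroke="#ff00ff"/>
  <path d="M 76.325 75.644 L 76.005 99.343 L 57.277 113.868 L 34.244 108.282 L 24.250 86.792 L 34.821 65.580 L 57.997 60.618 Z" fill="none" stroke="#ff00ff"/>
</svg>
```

viewBox `0 0 119.075 129.490` with mm width/height → 1 unit = 1 mm. Flip: y_m = 129.490 − y_svg.

**Shape 1** — `<path>` regular polygon, stroke `#ff00ff` → engrave (S348, F3610). Machine vertices: (101.208,28.493) → (91.615,32.086) → (88.443,41.827) → (94.081,50.380) → (104.283,51.305) → (111.367,43.905) → (109.998,33.753) → (101.208,28.493). Closed: final G1 returns to the first vertex.

**Shape 2** — `<rect>` rectangle, stroke `#ff00ff` → engrave (S348, F3610). Machine vertices: (23.392,117.510) → (56.782,117.510) → (56.782,106.274) → (23.392,106.274) → (23.392,117.510). Closed: final G1 returns to the first vertex.

**Shape 3** — `<polyline>` open polyline, stroke `#ff00ff` → engrave (S348, F3610). Machine vertices: (13.572,83.342) → (41.987,101.026) → (15.358,8.221). Open path.

**Shape 4** — `<polygon>` regular polygon, stroke `#ff00ff` → engrave (S348, F3610). Machine vertices: (113.756,79.627) → (92.052,74.497) → (86.922,96.201) → (108.626,101.331) → (113.756,79.627). Closed: final G1 returns to the first vertex.

**Shape 5** — `<path>` open polyline, stroke `#ff00ff` → engrave (S348, F3610). Machine vertices: (6.466,67.292) → (53.327,74.026) → (64.341,106.369) → (50.721,58.021) → (11.165,20.507). Open path.

**Shape 6** — `<path>` regular polygon, stroke `#ff00ff` → engrave (S348, F3610). Machine vertices: (85.980,67.171) → (65.659,52.647) → (45.566,67.485) → (53.469,91.180) → (78.446,90.987) → (85.980,67.171). Closed: final G1 returns to the first vertex.

**Shape 7** — `<path>` regular polygon, stroke `#ff00ff` → engrave (S348, F3610). Machine vertices: (76.325,53.846) → (76.005,30.147) → (57.277,15.622) → (34.244,21.208) → (24.250,42.698) → (34.821,63.910) → (57.997,68.872) → (76.325,53.846). Closed: final G1 returns to the first vertex.

(bCNC post)
(Date: synthetic)
G21
G90
G0 X101.208 Y28.493
M3 S348
G01 X91.615 Y32.086 F3610
G01 X88.443 Y41.827
G01 X94.081 Y50.380
G01 X104.283 Y51.305
G01 X111.367 Y43.905
G01 X109.998 Y33.753
G01 X101.208 Y28.493
M5
G0 X23.392 Y117.510
M3 S348
G01 X56.782 Y117.510 F3610
G01 X56.782 Y106.274
G01 X23.392 Y106.274
G01 X23.392 Y117.510
M5
G0 X13.572 Y83.342
M3 S348
G01 X41.987 Y101.026 F3610
G01 X15.358 Y8.221
M5
G0 X113.756 Y79.627
M3 S348
G01 X92.052 Y74.497 F3610
G01 X86.922 Y96.201
G01 X108.626 Y101.331
G01 X113.756 Y79.627
M5
G0 X6.466 Y67.292
M3 S348
G01 X53.327 Y74.026 F3610
G01 X64.341 Y106.369
G01 X50.721 Y58.021
G01 X11.165 Y20.507
M5
G0 X85.980 Y67.171
M3 S348
G01 X65.659 Y52.647 F3610
G01 X45.566 Y67.485
G01 X53.469 Y91.180
G01 X78.446 Y90.987
G01 X85.980 Y67.171
M5
G0 X76.325 Y53.846
M3 S348
G01 X76.005 Y30.147 F3610
G01 X57.277 Y15.622
G01 X34.244 Y21.208
G01 X24.250 Y42.698
G01 X34.821 Y63.910
G01 X57.997 Y68.872
G01 X76.325 Y53.846
M5
G0 X0.000 Y0.000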